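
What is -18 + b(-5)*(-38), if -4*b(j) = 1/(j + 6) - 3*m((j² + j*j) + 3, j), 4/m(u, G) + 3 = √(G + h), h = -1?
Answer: 143/10 + 38*I*√6/5 ≈ 14.3 + 18.616*I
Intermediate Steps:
m(u, G) = 4/(-3 + √(-1 + G)) (m(u, G) = 4/(-3 + √(G - 1)) = 4/(-3 + √(-1 + G)))
b(j) = 3/(-3 + √(-1 + j)) - 1/(4*(6 + j)) (b(j) = -(1/(j + 6) - 12/(-3 + √(-1 + j)))/4 = -(1/(6 + j) - 12/(-3 + √(-1 + j)))/4 = 3/(-3 + √(-1 + j)) - 1/(4*(6 + j)))
-18 + b(-5)*(-38) = -18 + ((75 - √(-1 - 5) + 12*(-5))/(4*(-3 + √(-1 - 5))*(6 - 5)))*(-38) = -18 + ((¼)*(75 - √(-6) - 60)/(-3 + √(-6)*1))*(-38) = -18 + ((¼)*1*(75 - I*√6 - 60)/(-3 + I*√6))*(-38) = -18 + ((¼)*1*(15 - I*√6)/(-3 + I*√6))*(-38) = -18 + ((15 - I*√6)/(4*(-3 + I*√6)))*(-38) = -18 - 19*(15 - I*√6)/(2*(-3 + I*√6))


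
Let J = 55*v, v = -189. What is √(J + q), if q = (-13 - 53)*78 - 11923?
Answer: I*√27466 ≈ 165.73*I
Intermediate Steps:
J = -10395 (J = 55*(-189) = -10395)
q = -17071 (q = -66*78 - 11923 = -5148 - 11923 = -17071)
√(J + q) = √(-10395 - 17071) = √(-27466) = I*√27466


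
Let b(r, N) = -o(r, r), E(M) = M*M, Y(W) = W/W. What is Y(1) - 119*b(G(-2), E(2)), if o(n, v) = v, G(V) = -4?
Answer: -475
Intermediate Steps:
Y(W) = 1
E(M) = M**2
b(r, N) = -r
Y(1) - 119*b(G(-2), E(2)) = 1 - (-119)*(-4) = 1 - 119*4 = 1 - 476 = -475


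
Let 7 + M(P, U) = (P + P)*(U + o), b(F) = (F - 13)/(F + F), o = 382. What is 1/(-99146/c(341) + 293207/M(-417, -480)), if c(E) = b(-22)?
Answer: -11675/1455138119 ≈ -8.0233e-6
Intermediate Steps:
b(F) = (-13 + F)/(2*F) (b(F) = (-13 + F)/((2*F)) = (-13 + F)*(1/(2*F)) = (-13 + F)/(2*F))
c(E) = 35/44 (c(E) = (½)*(-13 - 22)/(-22) = (½)*(-1/22)*(-35) = 35/44)
M(P, U) = -7 + 2*P*(382 + U) (M(P, U) = -7 + (P + P)*(U + 382) = -7 + (2*P)*(382 + U) = -7 + 2*P*(382 + U))
1/(-99146/c(341) + 293207/M(-417, -480)) = 1/(-99146/35/44 + 293207/(-7 + 764*(-417) + 2*(-417)*(-480))) = 1/(-99146*44/35 + 293207/(-7 - 318588 + 400320)) = 1/(-4362424/35 + 293207/81725) = 1/(-1455138119/11675) = -11675/1455138119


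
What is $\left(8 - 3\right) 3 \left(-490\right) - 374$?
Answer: $-7724$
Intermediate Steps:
$\left(8 - 3\right) 3 \left(-490\right) - 374 = 5 \cdot 3 \left(-490\right) - 374 = 15 \left(-490\right) - 374 = -7350 - 374 = -7724$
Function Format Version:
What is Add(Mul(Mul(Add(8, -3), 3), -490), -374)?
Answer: -7724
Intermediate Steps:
Add(Mul(Mul(Add(8, -3), 3), -490), -374) = Add(Mul(Mul(5, 3), -490), -374) = Add(Mul(15, -490), -374) = Add(-7350, -374) = -7724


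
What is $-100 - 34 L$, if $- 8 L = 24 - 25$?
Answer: $- \frac{417}{4} \approx -104.25$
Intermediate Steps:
$L = \frac{1}{8}$ ($L = - \frac{24 - 25}{8} = \left(- \frac{1}{8}\right) \left(-1\right) = \frac{1}{8} \approx 0.125$)
$-100 - 34 L = -100 - \frac{17}{4} = - \frac{417}{4}$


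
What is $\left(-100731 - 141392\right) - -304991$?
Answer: $62868$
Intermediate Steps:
$\left(-100731 - 141392\right) - -304991 = \left(-100731 - 141392\right) + 304991 = -242123 + 304991 = 62868$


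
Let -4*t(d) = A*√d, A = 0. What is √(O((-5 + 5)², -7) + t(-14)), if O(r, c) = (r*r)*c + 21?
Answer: √21 ≈ 4.5826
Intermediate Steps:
O(r, c) = 21 + c*r² (O(r, c) = r²*c + 21 = c*r² + 21 = 21 + c*r²)
t(d) = 0 (t(d) = -0*√d = -¼*0 = 0)
√(O((-5 + 5)², -7) + t(-14)) = √((21 - 7*(-5 + 5)⁴) + 0) = √((21 - 7*(0²)²) + 0) = √((21 - 7*0²) + 0) = √((21 - 7*0) + 0) = √((21 + 0) + 0) = √(21 + 0) = √21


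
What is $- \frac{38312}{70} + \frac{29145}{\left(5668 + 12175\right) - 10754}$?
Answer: $- \frac{44925603}{82705} \approx -543.2$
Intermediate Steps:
$- \frac{38312}{70} + \frac{29145}{\left(5668 + 12175\right) - 10754} = \left(-38312\right) \frac{1}{70} + \frac{29145}{17843 - 10754} = - \frac{19156}{35} + \frac{29145}{7089} = - \frac{19156}{35} + 29145 \cdot \frac{1}{7089} = - \frac{19156}{35} + \frac{9715}{2363} = - \frac{44925603}{82705}$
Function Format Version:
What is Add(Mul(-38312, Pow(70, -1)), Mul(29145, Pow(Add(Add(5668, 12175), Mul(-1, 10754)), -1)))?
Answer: Rational(-44925603, 82705) ≈ -543.20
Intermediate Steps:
Add(Mul(-38312, Pow(70, -1)), Mul(29145, Pow(Add(Add(5668, 12175), Mul(-1, 10754)), -1))) = Add(Mul(-38312, Rational(1, 70)), Mul(29145, Pow(Add(17843, -10754), -1))) = Add(Rational(-19156, 35), Mul(29145, Pow(7089, -1))) = Add(Rational(-19156, 35), Mul(29145, Rational(1, 7089))) = Add(Rational(-19156, 35), Rational(9715, 2363)) = Rational(-44925603, 82705)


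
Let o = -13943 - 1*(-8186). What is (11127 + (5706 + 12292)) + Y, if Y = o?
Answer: 23368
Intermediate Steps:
o = -5757 (o = -13943 + 8186 = -5757)
Y = -5757
(11127 + (5706 + 12292)) + Y = (11127 + (5706 + 12292)) - 5757 = (11127 + 17998) - 5757 = 29125 - 5757 = 23368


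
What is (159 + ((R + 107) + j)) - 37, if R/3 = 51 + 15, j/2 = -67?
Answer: 293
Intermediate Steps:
j = -134 (j = 2*(-67) = -134)
R = 198 (R = 3*(51 + 15) = 3*66 = 198)
(159 + ((R + 107) + j)) - 37 = (159 + ((198 + 107) - 134)) - 37 = (159 + (305 - 134)) - 37 = (159 + 171) - 37 = 330 - 37 = 293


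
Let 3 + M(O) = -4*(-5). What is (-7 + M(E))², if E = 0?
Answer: 100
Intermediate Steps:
M(O) = 17 (M(O) = -3 - 4*(-5) = -3 + 20 = 17)
(-7 + M(E))² = (-7 + 17)² = 10² = 100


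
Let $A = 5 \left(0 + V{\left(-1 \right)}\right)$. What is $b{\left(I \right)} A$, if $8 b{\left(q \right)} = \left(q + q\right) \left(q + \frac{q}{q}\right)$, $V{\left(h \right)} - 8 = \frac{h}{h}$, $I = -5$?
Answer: $225$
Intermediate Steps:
$V{\left(h \right)} = 9$ ($V{\left(h \right)} = 8 + \frac{h}{h} = 8 + 1 = 9$)
$b{\left(q \right)} = \frac{q \left(1 + q\right)}{4}$ ($b{\left(q \right)} = \frac{\left(q + q\right) \left(q + \frac{q}{q}\right)}{8} = \frac{2 q \left(q + 1\right)}{8} = \frac{2 q \left(1 + q\right)}{8} = \frac{q \left(1 + q\right)}{4}$)
$A = 45$ ($A = 5 \left(0 + 9\right) = 5 \cdot 9 = 45$)
$b{\left(I \right)} A = \frac{1}{4} \left(-5\right) \left(1 - 5\right) 45 = \frac{1}{4} \left(-5\right) \left(-4\right) 45 = 5 \cdot 45 = 225$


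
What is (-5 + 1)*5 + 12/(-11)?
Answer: -232/11 ≈ -21.091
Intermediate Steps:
(-5 + 1)*5 + 12/(-11) = -4*5 + 12*(-1/11) = -20 - 12/11 = -232/11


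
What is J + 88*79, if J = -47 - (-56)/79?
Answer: 545551/79 ≈ 6905.7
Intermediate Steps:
J = -3657/79 (J = -47 - (-56)/79 = -47 - 1*(-56/79) = -47 + 56/79 = -3657/79 ≈ -46.291)
J + 88*79 = -3657/79 + 88*79 = -3657/79 + 6952 = 545551/79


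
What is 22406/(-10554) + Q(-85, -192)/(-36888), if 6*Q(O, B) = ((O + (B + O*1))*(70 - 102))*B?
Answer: 21428671/2703583 ≈ 7.9260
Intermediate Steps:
Q(O, B) = B*(-64*O - 32*B)/6 (Q(O, B) = (((O + (B + O*1))*(70 - 102))*B)/6 = (((O + (B + O))*(-32))*B)/6 = (((B + 2*O)*(-32))*B)/6 = ((-64*O - 32*B)*B)/6 = (B*(-64*O - 32*B))/6 = B*(-64*O - 32*B)/6)
22406/(-10554) + Q(-85, -192)/(-36888) = 22406/(-10554) - 16/3*(-192)*(-192 + 2*(-85))/(-36888) = 22406*(-1/10554) - 16/3*(-192)*(-192 - 170)*(-1/36888) = -11203/5277 - 16/3*(-192)*(-362)*(-1/36888) = -11203/5277 - 370688*(-1/36888) = -11203/5277 + 46336/4611 = 21428671/2703583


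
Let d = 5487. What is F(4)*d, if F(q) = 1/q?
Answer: 5487/4 ≈ 1371.8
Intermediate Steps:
F(4)*d = 5487/4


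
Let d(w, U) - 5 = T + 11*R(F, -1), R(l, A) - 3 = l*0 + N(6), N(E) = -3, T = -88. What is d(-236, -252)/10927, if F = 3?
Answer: -83/10927 ≈ -0.0075959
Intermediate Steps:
R(l, A) = 0 (R(l, A) = 3 + (l*0 - 3) = 3 + (0 - 3) = 3 - 3 = 0)
d(w, U) = -83 (d(w, U) = 5 + (-88 + 11*0) = 5 + (-88 + 0) = 5 - 88 = -83)
d(-236, -252)/10927 = -83/10927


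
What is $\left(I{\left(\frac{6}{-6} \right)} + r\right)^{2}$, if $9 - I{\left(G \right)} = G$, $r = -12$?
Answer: $4$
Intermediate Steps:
$I{\left(G \right)} = 9 - G$
$\left(I{\left(\frac{6}{-6} \right)} + r\right)^{2} = \left(\left(9 - \frac{6}{-6}\right) - 12\right)^{2} = \left(\left(9 - 6 \left(- \frac{1}{6}\right)\right) - 12\right)^{2} = \left(\left(9 - -1\right) - 12\right)^{2} = \left(\left(9 + 1\right) - 12\right)^{2} = \left(10 - 12\right)^{2} = \left(-2\right)^{2} = 4$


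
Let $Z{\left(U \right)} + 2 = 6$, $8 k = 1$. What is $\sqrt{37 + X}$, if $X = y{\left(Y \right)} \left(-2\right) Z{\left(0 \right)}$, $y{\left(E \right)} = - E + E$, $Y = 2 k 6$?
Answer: $\sqrt{37} \approx 6.0828$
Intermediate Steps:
$k = \frac{1}{8}$ ($k = \frac{1}{8} \cdot 1 = \frac{1}{8} \approx 0.125$)
$Y = \frac{3}{2}$ ($Y = 2 \cdot \frac{1}{8} \cdot 6 = \frac{1}{4} \cdot 6 = \frac{3}{2} \approx 1.5$)
$Z{\left(U \right)} = 4$ ($Z{\left(U \right)} = -2 + 6 = 4$)
$y{\left(E \right)} = 0$
$X = 0$ ($X = 0 \left(-2\right) 4 = 0 \cdot 4 = 0$)
$\sqrt{37 + X} = \sqrt{37 + 0} = \sqrt{37}$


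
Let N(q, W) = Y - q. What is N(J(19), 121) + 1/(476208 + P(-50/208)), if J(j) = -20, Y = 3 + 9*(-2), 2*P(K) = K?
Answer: 495256403/99051239 ≈ 5.0000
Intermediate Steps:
P(K) = K/2
Y = -15 (Y = 3 - 18 = -15)
N(q, W) = -15 - q
N(J(19), 121) + 1/(476208 + P(-50/208)) = (-15 - 1*(-20)) + 1/(476208 + (-50/208)/2) = (-15 + 20) + 1/(476208 + (-50*1/208)/2) = 5 + 1/(476208 + (½)*(-25/104)) = 5 + 1/(476208 - 25/208) = 5 + 1/(99051239/208) = 5 + 208/99051239 = 495256403/99051239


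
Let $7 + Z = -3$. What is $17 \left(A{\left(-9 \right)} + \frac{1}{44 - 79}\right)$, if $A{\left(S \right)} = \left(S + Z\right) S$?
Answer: $\frac{101728}{35} \approx 2906.5$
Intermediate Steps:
$Z = -10$ ($Z = -7 - 3 = -10$)
$A{\left(S \right)} = S \left(-10 + S\right)$ ($A{\left(S \right)} = \left(S - 10\right) S = \left(-10 + S\right) S = S \left(-10 + S\right)$)
$17 \left(A{\left(-9 \right)} + \frac{1}{44 - 79}\right) = 17 \left(- 9 \left(-10 - 9\right) + \frac{1}{44 - 79}\right) = 17 \left(\left(-9\right) \left(-19\right) + \frac{1}{-35}\right) = 17 \left(171 - \frac{1}{35}\right) = 17 \cdot \frac{5984}{35} = \frac{101728}{35}$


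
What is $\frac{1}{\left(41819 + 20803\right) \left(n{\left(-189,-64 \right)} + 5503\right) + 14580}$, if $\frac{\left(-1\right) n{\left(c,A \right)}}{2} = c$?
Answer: $\frac{1}{368294562} \approx 2.7152 \cdot 10^{-9}$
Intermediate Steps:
$n{\left(c,A \right)} = - 2 c$
$\frac{1}{\left(41819 + 20803\right) \left(n{\left(-189,-64 \right)} + 5503\right) + 14580} = \frac{1}{\left(41819 + 20803\right) \left(\left(-2\right) \left(-189\right) + 5503\right) + 14580} = \frac{1}{62622 \left(378 + 5503\right) + 14580} = \frac{1}{62622 \cdot 5881 + 14580} = \frac{1}{368279982 + 14580} = \frac{1}{368294562}$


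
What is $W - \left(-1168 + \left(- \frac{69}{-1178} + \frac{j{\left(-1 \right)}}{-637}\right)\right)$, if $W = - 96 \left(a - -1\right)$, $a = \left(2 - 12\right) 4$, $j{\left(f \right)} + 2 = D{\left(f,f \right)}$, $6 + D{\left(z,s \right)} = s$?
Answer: $\frac{3685841477}{750386} \approx 4911.9$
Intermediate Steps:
$D{\left(z,s \right)} = -6 + s$
$j{\left(f \right)} = -8 + f$ ($j{\left(f \right)} = -2 + \left(-6 + f\right) = -8 + f$)
$a = -40$ ($a = \left(2 - 12\right) 4 = \left(-10\right) 4 = -40$)
$W = 3744$ ($W = - 96 \left(-40 - -1\right) = - 96 \left(-40 + 1\right) = \left(-96\right) \left(-39\right) = 3744$)
$W - \left(-1168 + \left(- \frac{69}{-1178} + \frac{j{\left(-1 \right)}}{-637}\right)\right) = 3744 - \left(-1168 + \left(- \frac{69}{-1178} + \frac{-8 - 1}{-637}\right)\right) = 3744 - \left(-1168 - - \frac{54555}{750386}\right) = 3744 - \left(-1168 + \left(\frac{69}{1178} + \frac{9}{637}\right)\right) = 3744 - \left(-1168 + \frac{54555}{750386}\right) = 3744 - - \frac{876396293}{750386} = 3744 + \frac{876396293}{750386} = \frac{3685841477}{750386}$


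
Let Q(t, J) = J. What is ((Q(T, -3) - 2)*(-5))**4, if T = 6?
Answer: 390625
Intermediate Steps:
((Q(T, -3) - 2)*(-5))**4 = ((-3 - 2)*(-5))**4 = (-5*(-5))**4 = 25**4 = 390625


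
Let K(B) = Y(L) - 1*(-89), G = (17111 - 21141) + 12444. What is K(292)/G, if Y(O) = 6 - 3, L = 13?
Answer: 46/4207 ≈ 0.010934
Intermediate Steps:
Y(O) = 3
G = 8414 (G = -4030 + 12444 = 8414)
K(B) = 92 (K(B) = 3 - 1*(-89) = 3 + 89 = 92)
K(292)/G = 92/8414 = 92*(1/8414) = 46/4207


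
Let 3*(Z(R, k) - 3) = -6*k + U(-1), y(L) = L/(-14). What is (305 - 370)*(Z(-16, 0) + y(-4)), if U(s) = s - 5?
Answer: -585/7 ≈ -83.571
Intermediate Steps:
y(L) = -L/14 (y(L) = L*(-1/14) = -L/14)
U(s) = -5 + s
Z(R, k) = 1 - 2*k (Z(R, k) = 3 + (-6*k + (-5 - 1))/3 = 3 + (-6*k - 6)/3 = 3 + (-6 - 6*k)/3 = 3 + (-2 - 2*k) = 1 - 2*k)
(305 - 370)*(Z(-16, 0) + y(-4)) = (305 - 370)*((1 - 2*0) - 1/14*(-4)) = -65*((1 + 0) + 2/7) = -65*(1 + 2/7) = -65*9/7 = -585/7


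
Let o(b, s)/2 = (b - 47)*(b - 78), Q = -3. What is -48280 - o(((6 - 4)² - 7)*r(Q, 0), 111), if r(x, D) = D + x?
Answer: -53524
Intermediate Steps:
o(b, s) = 2*(-78 + b)*(-47 + b) (o(b, s) = 2*((b - 47)*(b - 78)) = 2*((-47 + b)*(-78 + b)) = 2*((-78 + b)*(-47 + b)) = 2*(-78 + b)*(-47 + b))
-48280 - o(((6 - 4)² - 7)*r(Q, 0), 111) = -48280 - (7332 - 250*((6 - 4)² - 7)*(0 - 3) + 2*(((6 - 4)² - 7)*(0 - 3))²) = -48280 - (7332 - 250*(2² - 7)*(-3) + 2*((2² - 7)*(-3))²) = -48280 - (7332 - 250*(4 - 7)*(-3) + 2*((4 - 7)*(-3))²) = -48280 - (7332 - (-750)*(-3) + 2*(-3*(-3))²) = -48280 - (7332 - 250*9 + 2*9²) = -48280 - (7332 - 2250 + 2*81) = -48280 - (7332 - 2250 + 162) = -48280 - 1*5244 = -48280 - 5244 = -53524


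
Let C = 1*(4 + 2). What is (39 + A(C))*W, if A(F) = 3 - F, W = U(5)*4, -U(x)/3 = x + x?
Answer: -4320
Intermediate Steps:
U(x) = -6*x (U(x) = -3*(x + x) = -6*x)
C = 6 (C = 1*6 = 6)
W = -120 (W = -6*5*4 = -30*4 = -120)
(39 + A(C))*W = (39 + (3 - 1*6))*(-120) = (39 + (3 - 6))*(-120) = (39 - 3)*(-120) = 36*(-120) = -4320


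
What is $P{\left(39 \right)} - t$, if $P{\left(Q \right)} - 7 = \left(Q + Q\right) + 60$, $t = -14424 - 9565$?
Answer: $24134$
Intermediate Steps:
$t = -23989$
$P{\left(Q \right)} = 67 + 2 Q$ ($P{\left(Q \right)} = 7 + \left(\left(Q + Q\right) + 60\right) = 7 + \left(2 Q + 60\right) = 7 + \left(60 + 2 Q\right) = 67 + 2 Q$)
$P{\left(39 \right)} - t = \left(67 + 2 \cdot 39\right) - -23989 = \left(67 + 78\right) + 23989 = 145 + 23989 = 24134$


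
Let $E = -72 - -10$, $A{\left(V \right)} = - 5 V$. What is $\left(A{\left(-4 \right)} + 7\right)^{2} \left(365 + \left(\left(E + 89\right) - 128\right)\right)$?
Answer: $192456$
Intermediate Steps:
$E = -62$ ($E = -72 + 10 = -62$)
$\left(A{\left(-4 \right)} + 7\right)^{2} \left(365 + \left(\left(E + 89\right) - 128\right)\right) = \left(\left(-5\right) \left(-4\right) + 7\right)^{2} \left(365 + \left(\left(-62 + 89\right) - 128\right)\right) = \left(20 + 7\right)^{2} \left(365 + \left(27 - 128\right)\right) = 27^{2} \left(365 - 101\right) = 729 \cdot 264 = 192456$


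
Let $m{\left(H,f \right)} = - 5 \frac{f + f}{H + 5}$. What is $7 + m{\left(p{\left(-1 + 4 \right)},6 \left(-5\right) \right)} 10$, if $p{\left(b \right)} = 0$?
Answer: $607$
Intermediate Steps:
$m{\left(H,f \right)} = - \frac{10 f}{5 + H}$ ($m{\left(H,f \right)} = - 5 \frac{2 f}{5 + H} = - \frac{10 f}{5 + H}$)
$7 + m{\left(p{\left(-1 + 4 \right)},6 \left(-5\right) \right)} 10 = 7 + - \frac{10 \cdot 6 \left(-5\right)}{5 + 0} \cdot 10 = 7 + \left(-10\right) \left(-30\right) \frac{1}{5} \cdot 10 = 7 + 60 \cdot 10 = 7 + 600 = 607$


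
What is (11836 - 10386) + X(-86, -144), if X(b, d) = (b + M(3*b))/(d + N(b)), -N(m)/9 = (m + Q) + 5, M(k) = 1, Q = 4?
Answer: 795965/549 ≈ 1449.8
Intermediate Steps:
N(m) = -81 - 9*m (N(m) = -9*((m + 4) + 5) = -9*((4 + m) + 5) = -9*(9 + m) = -81 - 9*m)
X(b, d) = (1 + b)/(-81 + d - 9*b) (X(b, d) = (b + 1)/(d + (-81 - 9*b)) = (1 + b)/(-81 + d - 9*b))
(11836 - 10386) + X(-86, -144) = (11836 - 10386) + (-1 - 1*(-86))/(81 - 1*(-144) + 9*(-86)) = 1450 + (-1 + 86)/(81 + 144 - 774) = 1450 + 85/(-549) = 1450 - 1/549*85 = 1450 - 85/549 = 795965/549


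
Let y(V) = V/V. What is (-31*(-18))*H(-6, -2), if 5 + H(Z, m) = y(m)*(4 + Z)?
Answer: -3906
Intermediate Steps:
y(V) = 1
H(Z, m) = -1 + Z (H(Z, m) = -5 + 1*(4 + Z) = -5 + (4 + Z) = -1 + Z)
(-31*(-18))*H(-6, -2) = (-31*(-18))*(-1 - 6) = 558*(-7) = -3906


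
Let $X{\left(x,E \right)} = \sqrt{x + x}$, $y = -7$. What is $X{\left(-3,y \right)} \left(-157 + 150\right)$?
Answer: $- 7 i \sqrt{6} \approx - 17.146 i$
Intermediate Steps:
$X{\left(x,E \right)} = \sqrt{2} \sqrt{x}$ ($X{\left(x,E \right)} = \sqrt{2 x} = \sqrt{2} \sqrt{x}$)
$X{\left(-3,y \right)} \left(-157 + 150\right) = \sqrt{2} \sqrt{-3} \left(-157 + 150\right) = \sqrt{2} i \sqrt{3} \left(-7\right) = i \sqrt{6} \left(-7\right) = - 7 i \sqrt{6}$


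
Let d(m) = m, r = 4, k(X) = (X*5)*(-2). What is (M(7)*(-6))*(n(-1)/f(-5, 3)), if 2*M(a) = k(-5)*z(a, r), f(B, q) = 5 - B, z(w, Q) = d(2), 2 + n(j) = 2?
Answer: 0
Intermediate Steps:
k(X) = -10*X (k(X) = (5*X)*(-2) = -10*X)
n(j) = 0 (n(j) = -2 + 2 = 0)
z(w, Q) = 2
M(a) = 50 (M(a) = (-10*(-5)*2)/2 = (50*2)/2 = (1/2)*100 = 50)
(M(7)*(-6))*(n(-1)/f(-5, 3)) = (50*(-6))*(0/(5 - 1*(-5))) = -0/(5 + 5) = -0/10 = -300*0 = 0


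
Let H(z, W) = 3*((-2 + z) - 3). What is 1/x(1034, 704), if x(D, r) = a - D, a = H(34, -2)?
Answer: -1/947 ≈ -0.0010560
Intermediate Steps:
H(z, W) = -15 + 3*z (H(z, W) = 3*(-5 + z) = -15 + 3*z)
a = 87 (a = -15 + 3*34 = -15 + 102 = 87)
x(D, r) = 87 - D
1/x(1034, 704) = 1/(87 - 1*1034) = 1/(87 - 1034) = 1/(-947) = -1/947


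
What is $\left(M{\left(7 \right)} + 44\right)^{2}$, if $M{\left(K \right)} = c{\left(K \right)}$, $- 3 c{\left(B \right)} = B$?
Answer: $\frac{15625}{9} \approx 1736.1$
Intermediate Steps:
$c{\left(B \right)} = - \frac{B}{3}$
$M{\left(K \right)} = - \frac{K}{3}$
$\left(M{\left(7 \right)} + 44\right)^{2} = \left(\left(- \frac{1}{3}\right) 7 + 44\right)^{2} = \left(- \frac{7}{3} + 44\right)^{2} = \left(\frac{125}{3}\right)^{2} = \frac{15625}{9}$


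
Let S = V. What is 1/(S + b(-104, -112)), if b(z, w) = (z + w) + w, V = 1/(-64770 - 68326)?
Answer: -133096/43655489 ≈ -0.0030488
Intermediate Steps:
V = -1/133096 (V = 1/(-133096) = -1/133096 ≈ -7.5134e-6)
b(z, w) = z + 2*w (b(z, w) = (w + z) + w = z + 2*w)
S = -1/133096 ≈ -7.5134e-6
1/(S + b(-104, -112)) = 1/(-1/133096 + (-104 + 2*(-112))) = 1/(-1/133096 + (-104 - 224)) = 1/(-1/133096 - 328) = 1/(-43655489/133096) = -133096/43655489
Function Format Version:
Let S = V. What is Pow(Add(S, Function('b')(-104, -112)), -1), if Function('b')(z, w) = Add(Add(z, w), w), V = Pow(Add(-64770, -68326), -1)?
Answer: Rational(-133096, 43655489) ≈ -0.0030488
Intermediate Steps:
V = Rational(-1, 133096) (V = Pow(-133096, -1) = Rational(-1, 133096) ≈ -7.5134e-6)
Function('b')(z, w) = Add(z, Mul(2, w)) (Function('b')(z, w) = Add(Add(w, z), w) = Add(z, Mul(2, w)))
S = Rational(-1, 133096) ≈ -7.5134e-6
Pow(Add(S, Function('b')(-104, -112)), -1) = Pow(Add(Rational(-1, 133096), Add(-104, Mul(2, -112))), -1) = Pow(Add(Rational(-1, 133096), Add(-104, -224)), -1) = Pow(Add(Rational(-1, 133096), -328), -1) = Pow(Rational(-43655489, 133096), -1) = Rational(-133096, 43655489)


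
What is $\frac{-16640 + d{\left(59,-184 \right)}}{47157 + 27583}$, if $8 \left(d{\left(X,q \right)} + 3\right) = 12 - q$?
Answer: $- \frac{33237}{149480} \approx -0.22235$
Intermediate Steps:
$d{\left(X,q \right)} = - \frac{3}{2} - \frac{q}{8}$ ($d{\left(X,q \right)} = -3 + \frac{12 - q}{8} = -3 - \left(- \frac{3}{2} + \frac{q}{8}\right) = - \frac{3}{2} - \frac{q}{8}$)
$\frac{-16640 + d{\left(59,-184 \right)}}{47157 + 27583} = \frac{-16640 - - \frac{43}{2}}{47157 + 27583} = \frac{-16640 + \left(- \frac{3}{2} + 23\right)}{74740} = \left(-16640 + \frac{43}{2}\right) \frac{1}{74740} = \left(- \frac{33237}{2}\right) \frac{1}{74740} = - \frac{33237}{149480}$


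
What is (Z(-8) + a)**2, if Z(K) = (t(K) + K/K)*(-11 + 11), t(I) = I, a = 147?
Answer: 21609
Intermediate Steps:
Z(K) = 0 (Z(K) = (K + K/K)*(-11 + 11) = (K + 1)*0 = (1 + K)*0 = 0)
(Z(-8) + a)**2 = (0 + 147)**2 = 147**2 = 21609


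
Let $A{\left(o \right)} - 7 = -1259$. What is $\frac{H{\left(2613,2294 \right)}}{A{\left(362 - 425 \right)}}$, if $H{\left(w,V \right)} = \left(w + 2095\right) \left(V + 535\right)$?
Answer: $- \frac{3329733}{313} \approx -10638.0$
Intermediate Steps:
$A{\left(o \right)} = -1252$ ($A{\left(o \right)} = 7 - 1259 = -1252$)
$H{\left(w,V \right)} = \left(535 + V\right) \left(2095 + w\right)$ ($H{\left(w,V \right)} = \left(2095 + w\right) \left(535 + V\right) = \left(535 + V\right) \left(2095 + w\right)$)
$\frac{H{\left(2613,2294 \right)}}{A{\left(362 - 425 \right)}} = \frac{1120825 + 535 \cdot 2613 + 2095 \cdot 2294 + 2294 \cdot 2613}{-1252} = \left(1120825 + 1397955 + 4805930 + 5994222\right) \left(- \frac{1}{1252}\right) = 13318932 \left(- \frac{1}{1252}\right) = - \frac{3329733}{313}$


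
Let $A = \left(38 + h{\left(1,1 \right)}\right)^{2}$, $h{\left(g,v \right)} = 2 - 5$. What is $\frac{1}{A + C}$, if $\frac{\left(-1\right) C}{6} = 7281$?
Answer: $- \frac{1}{42461} \approx -2.3551 \cdot 10^{-5}$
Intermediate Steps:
$C = -43686$ ($C = \left(-6\right) 7281 = -43686$)
$h{\left(g,v \right)} = -3$ ($h{\left(g,v \right)} = 2 - 5 = -3$)
$A = 1225$ ($A = \left(38 - 3\right)^{2} = 35^{2} = 1225$)
$\frac{1}{A + C} = \frac{1}{1225 - 43686} = \frac{1}{-42461} = - \frac{1}{42461}$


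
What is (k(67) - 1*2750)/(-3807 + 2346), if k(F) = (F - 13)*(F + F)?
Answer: -4486/1461 ≈ -3.0705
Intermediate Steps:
k(F) = 2*F*(-13 + F) (k(F) = (-13 + F)*(2*F) = 2*F*(-13 + F))
(k(67) - 1*2750)/(-3807 + 2346) = (2*67*(-13 + 67) - 1*2750)/(-3807 + 2346) = (2*67*54 - 2750)/(-1461) = (7236 - 2750)*(-1/1461) = 4486*(-1/1461) = -4486/1461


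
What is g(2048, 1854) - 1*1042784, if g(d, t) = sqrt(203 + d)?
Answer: -1042784 + sqrt(2251) ≈ -1.0427e+6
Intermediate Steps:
g(2048, 1854) - 1*1042784 = sqrt(203 + 2048) - 1*1042784 = sqrt(2251) - 1042784 = -1042784 + sqrt(2251)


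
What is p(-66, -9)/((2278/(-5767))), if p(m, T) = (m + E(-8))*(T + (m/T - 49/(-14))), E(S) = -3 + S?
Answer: 4884649/13668 ≈ 357.38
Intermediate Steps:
p(m, T) = (-11 + m)*(7/2 + T + m/T) (p(m, T) = (m + (-3 - 8))*(T + (m/T - 49/(-14))) = (m - 11)*(T + (m/T - 49*(-1/14))) = (-11 + m)*(T + (m/T + 7/2)) = (-11 + m)*(T + (7/2 + m/T)) = (-11 + m)*(7/2 + T + m/T))
p(-66, -9)/((2278/(-5767))) = (((-66)² - 11*(-66) + (½)*(-9)*(-77 - 22*(-9) + 7*(-66) + 2*(-9)*(-66)))/(-9))/((2278/(-5767))) = (-(4356 + 726 + (½)*(-9)*(-77 + 198 - 462 + 1188))/9)/((2278*(-1/5767))) = (-(4356 + 726 + (½)*(-9)*847)/9)/(-2278/5767) = -(4356 + 726 - 7623/2)/9*(-5767/2278) = -⅑*2541/2*(-5767/2278) = -847/6*(-5767/2278) = 4884649/13668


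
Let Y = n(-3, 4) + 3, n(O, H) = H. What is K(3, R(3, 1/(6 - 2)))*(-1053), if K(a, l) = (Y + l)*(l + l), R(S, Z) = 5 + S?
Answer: -252720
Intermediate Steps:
Y = 7 (Y = 4 + 3 = 7)
K(a, l) = 2*l*(7 + l) (K(a, l) = (7 + l)*(l + l) = (7 + l)*(2*l) = 2*l*(7 + l))
K(3, R(3, 1/(6 - 2)))*(-1053) = (2*(5 + 3)*(7 + (5 + 3)))*(-1053) = (2*8*(7 + 8))*(-1053) = (2*8*15)*(-1053) = 240*(-1053) = -252720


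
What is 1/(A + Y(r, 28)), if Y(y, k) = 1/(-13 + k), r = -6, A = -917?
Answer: -15/13754 ≈ -0.0010906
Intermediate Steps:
1/(A + Y(r, 28)) = 1/(-917 + 1/(-13 + 28)) = 1/(-917 + 1/15) = 1/(-13754/15) = -15/13754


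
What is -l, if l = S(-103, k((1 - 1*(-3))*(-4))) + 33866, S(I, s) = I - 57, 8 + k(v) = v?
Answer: -33706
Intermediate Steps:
k(v) = -8 + v
S(I, s) = -57 + I
l = 33706 (l = (-57 - 103) + 33866 = -160 + 33866 = 33706)
-l = -1*33706 = -33706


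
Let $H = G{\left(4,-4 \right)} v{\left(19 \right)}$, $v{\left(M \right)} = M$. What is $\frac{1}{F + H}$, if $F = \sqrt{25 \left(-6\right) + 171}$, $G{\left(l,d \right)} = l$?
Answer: $\frac{76}{5755} - \frac{\sqrt{21}}{5755} \approx 0.01241$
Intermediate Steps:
$H = 76$ ($H = 4 \cdot 19 = 76$)
$F = \sqrt{21}$ ($F = \sqrt{-150 + 171} = \sqrt{21} \approx 4.5826$)
$\frac{1}{F + H} = \frac{1}{\sqrt{21} + 76} = \frac{1}{76 + \sqrt{21}}$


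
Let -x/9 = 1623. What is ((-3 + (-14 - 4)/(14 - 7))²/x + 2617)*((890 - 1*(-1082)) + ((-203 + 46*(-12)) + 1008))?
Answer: 463071427750/79527 ≈ 5.8228e+6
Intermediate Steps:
x = -14607 (x = -9*1623 = -14607)
((-3 + (-14 - 4)/(14 - 7))²/x + 2617)*((890 - 1*(-1082)) + ((-203 + 46*(-12)) + 1008)) = ((-3 + (-14 - 4)/(14 - 7))²/(-14607) + 2617)*((890 - 1*(-1082)) + ((-203 + 46*(-12)) + 1008)) = ((-3 - 18/7)²*(-1/14607) + 2617)*((890 + 1082) + ((-203 - 552) + 1008)) = ((-3 - 18*⅐)²*(-1/14607) + 2617)*(1972 + (-755 + 1008)) = ((-3 - 18/7)²*(-1/14607) + 2617)*(1972 + 253) = ((-39/7)²*(-1/14607) + 2617)*2225 = ((1521/49)*(-1/14607) + 2617)*2225 = (-169/79527 + 2617)*2225 = (208121990/79527)*2225 = 463071427750/79527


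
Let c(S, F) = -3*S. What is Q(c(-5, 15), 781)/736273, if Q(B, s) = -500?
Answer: -500/736273 ≈ -0.00067910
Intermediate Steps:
Q(c(-5, 15), 781)/736273 = -500/736273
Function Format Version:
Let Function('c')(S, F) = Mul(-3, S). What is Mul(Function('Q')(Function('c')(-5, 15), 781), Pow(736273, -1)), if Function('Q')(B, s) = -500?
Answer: Rational(-500, 736273) ≈ -0.00067910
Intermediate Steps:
Mul(Function('Q')(Function('c')(-5, 15), 781), Pow(736273, -1)) = Mul(-500, Pow(736273, -1)) = Mul(-500, Rational(1, 736273)) = Rational(-500, 736273)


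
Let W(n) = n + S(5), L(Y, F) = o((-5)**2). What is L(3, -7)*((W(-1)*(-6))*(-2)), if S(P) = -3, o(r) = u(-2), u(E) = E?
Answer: 96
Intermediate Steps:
o(r) = -2
L(Y, F) = -2
W(n) = -3 + n (W(n) = n - 3 = -3 + n)
L(3, -7)*((W(-1)*(-6))*(-2)) = -2*(-3 - 1)*(-6)*(-2) = -2*(-4*(-6))*(-2) = -48*(-2) = -2*(-48) = 96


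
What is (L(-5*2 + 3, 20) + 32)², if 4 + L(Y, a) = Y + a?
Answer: 1681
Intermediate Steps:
L(Y, a) = -4 + Y + a (L(Y, a) = -4 + (Y + a) = -4 + Y + a)
(L(-5*2 + 3, 20) + 32)² = ((-4 + (-5*2 + 3) + 20) + 32)² = ((-4 + (-10 + 3) + 20) + 32)² = ((-4 - 7 + 20) + 32)² = (9 + 32)² = 41² = 1681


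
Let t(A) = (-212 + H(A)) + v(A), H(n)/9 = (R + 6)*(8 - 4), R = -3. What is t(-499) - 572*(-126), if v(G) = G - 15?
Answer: 71454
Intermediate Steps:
v(G) = -15 + G
H(n) = 108 (H(n) = 9*((-3 + 6)*(8 - 4)) = 9*(3*4) = 9*12 = 108)
t(A) = -119 + A (t(A) = (-212 + 108) + (-15 + A) = -104 + (-15 + A) = -119 + A)
t(-499) - 572*(-126) = (-119 - 499) - 572*(-126) = -618 - 1*(-72072) = -618 + 72072 = 71454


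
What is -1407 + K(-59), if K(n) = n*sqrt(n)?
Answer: -1407 - 59*I*sqrt(59) ≈ -1407.0 - 453.19*I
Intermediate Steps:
K(n) = n**(3/2)
-1407 + K(-59) = -1407 + (-59)**(3/2) = -1407 - 59*I*sqrt(59)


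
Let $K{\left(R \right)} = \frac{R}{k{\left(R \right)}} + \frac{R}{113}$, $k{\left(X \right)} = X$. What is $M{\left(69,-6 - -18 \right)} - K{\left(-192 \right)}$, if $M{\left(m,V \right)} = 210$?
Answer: $\frac{23809}{113} \approx 210.7$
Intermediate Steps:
$K{\left(R \right)} = 1 + \frac{R}{113}$ ($K{\left(R \right)} = \frac{R}{R} + \frac{R}{113} = 1 + R \frac{1}{113} = 1 + \frac{R}{113}$)
$M{\left(69,-6 - -18 \right)} - K{\left(-192 \right)} = 210 - \left(1 + \frac{1}{113} \left(-192\right)\right) = 210 - \left(1 - \frac{192}{113}\right) = 210 - - \frac{79}{113} = 210 + \frac{79}{113} = \frac{23809}{113}$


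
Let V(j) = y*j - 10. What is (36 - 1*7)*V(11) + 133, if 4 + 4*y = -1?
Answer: -2223/4 ≈ -555.75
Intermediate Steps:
y = -5/4 (y = -1 + (1/4)*(-1) = -1 - 1/4 = -5/4 ≈ -1.2500)
V(j) = -10 - 5*j/4 (V(j) = -5*j/4 - 10 = -10 - 5*j/4)
(36 - 1*7)*V(11) + 133 = (36 - 1*7)*(-10 - 5/4*11) + 133 = (36 - 7)*(-10 - 55/4) + 133 = 29*(-95/4) + 133 = -2755/4 + 133 = -2223/4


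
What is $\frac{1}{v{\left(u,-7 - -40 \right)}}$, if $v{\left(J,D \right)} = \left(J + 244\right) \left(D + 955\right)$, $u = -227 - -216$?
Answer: $\frac{1}{230204} \approx 4.344 \cdot 10^{-6}$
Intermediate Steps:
$u = -11$ ($u = -227 + 216 = -11$)
$v{\left(J,D \right)} = \left(244 + J\right) \left(955 + D\right)$
$\frac{1}{v{\left(u,-7 - -40 \right)}} = \frac{1}{233020 + 244 \left(-7 - -40\right) + 955 \left(-11\right) + \left(-7 - -40\right) \left(-11\right)} = \frac{1}{233020 + 244 \left(-7 + 40\right) - 10505 + \left(-7 + 40\right) \left(-11\right)} = \frac{1}{233020 + 244 \cdot 33 - 10505 + 33 \left(-11\right)} = \frac{1}{233020 + 8052 - 10505 - 363} = \frac{1}{230204}$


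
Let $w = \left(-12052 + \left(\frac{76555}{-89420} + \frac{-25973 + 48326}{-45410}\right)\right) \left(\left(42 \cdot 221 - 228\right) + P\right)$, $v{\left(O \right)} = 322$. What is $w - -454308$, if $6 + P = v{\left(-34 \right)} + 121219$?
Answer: $- \frac{638962110379784409}{406056220} \approx -1.5736 \cdot 10^{9}$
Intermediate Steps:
$P = 121535$ ($P = -6 + \left(322 + 121219\right) = -6 + 121541 = 121535$)
$w = - \frac{639146584968980169}{406056220}$ ($w = \left(-12052 + \left(\frac{76555}{-89420} + \frac{-25973 + 48326}{-45410}\right)\right) \left(\left(42 \cdot 221 - 228\right) + 121535\right) = \left(-12052 + \left(76555 \left(- \frac{1}{89420}\right) + 22353 \left(- \frac{1}{45410}\right)\right)\right) \left(\left(9282 - 228\right) + 121535\right) = \left(-12052 - \frac{547516781}{406056220}\right) \left(9054 + 121535\right) = \left(-12052 - \frac{547516781}{406056220}\right) 130589 = \left(- \frac{4894337080221}{406056220}\right) 130589 = - \frac{639146584968980169}{406056220} \approx -1.574 \cdot 10^{9}$)
$w - -454308 = - \frac{639146584968980169}{406056220} - -454308 = - \frac{639146584968980169}{406056220} + 454308 = - \frac{638962110379784409}{406056220}$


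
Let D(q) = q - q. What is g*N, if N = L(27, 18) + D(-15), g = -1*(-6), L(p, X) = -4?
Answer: -24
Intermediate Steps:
g = 6
D(q) = 0
N = -4 (N = -4 + 0 = -4)
g*N = 6*(-4) = -24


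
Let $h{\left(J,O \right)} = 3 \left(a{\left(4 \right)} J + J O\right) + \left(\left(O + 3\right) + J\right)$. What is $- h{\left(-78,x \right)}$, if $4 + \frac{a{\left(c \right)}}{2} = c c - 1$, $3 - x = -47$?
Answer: $16873$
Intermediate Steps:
$x = 50$ ($x = 3 - -47 = 3 + 47 = 50$)
$a{\left(c \right)} = -10 + 2 c^{2}$ ($a{\left(c \right)} = -8 + 2 \left(c c - 1\right) = -8 + 2 \left(c^{2} - 1\right) = -8 + 2 \left(-1 + c^{2}\right) = -8 + \left(-2 + 2 c^{2}\right) = -10 + 2 c^{2}$)
$h{\left(J,O \right)} = 3 + O + 67 J + 3 J O$ ($h{\left(J,O \right)} = 3 \left(\left(-10 + 2 \cdot 4^{2}\right) J + J O\right) + \left(\left(O + 3\right) + J\right) = 3 \left(\left(-10 + 2 \cdot 16\right) J + J O\right) + \left(\left(3 + O\right) + J\right) = 3 \left(\left(-10 + 32\right) J + J O\right) + \left(3 + J + O\right) = 3 \left(22 J + J O\right) + \left(3 + J + O\right) = \left(66 J + 3 J O\right) + \left(3 + J + O\right) = 3 + O + 67 J + 3 J O$)
$- h{\left(-78,x \right)} = - (3 + 50 + 67 \left(-78\right) + 3 \left(-78\right) 50) = - (3 + 50 - 5226 - 11700) = \left(-1\right) \left(-16873\right) = 16873$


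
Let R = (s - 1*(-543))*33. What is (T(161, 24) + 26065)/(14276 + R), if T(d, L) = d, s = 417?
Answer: 13113/22978 ≈ 0.57068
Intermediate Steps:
R = 31680 (R = (417 - 1*(-543))*33 = (417 + 543)*33 = 960*33 = 31680)
(T(161, 24) + 26065)/(14276 + R) = (161 + 26065)/(14276 + 31680) = 26226/45956 = 26226*(1/45956) = 13113/22978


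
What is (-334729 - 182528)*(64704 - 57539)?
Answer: -3706146405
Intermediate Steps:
(-334729 - 182528)*(64704 - 57539) = -517257*7165 = -3706146405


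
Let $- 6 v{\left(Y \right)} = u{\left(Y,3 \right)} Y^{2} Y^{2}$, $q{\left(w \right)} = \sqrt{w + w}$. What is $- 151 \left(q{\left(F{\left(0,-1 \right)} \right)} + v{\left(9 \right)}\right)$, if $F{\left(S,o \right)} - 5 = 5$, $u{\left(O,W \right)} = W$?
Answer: $\frac{990711}{2} - 302 \sqrt{5} \approx 4.9468 \cdot 10^{5}$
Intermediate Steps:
$F{\left(S,o \right)} = 10$ ($F{\left(S,o \right)} = 5 + 5 = 10$)
$q{\left(w \right)} = \sqrt{2} \sqrt{w}$ ($q{\left(w \right)} = \sqrt{2 w} = \sqrt{2} \sqrt{w}$)
$v{\left(Y \right)} = - \frac{Y^{4}}{2}$ ($v{\left(Y \right)} = - \frac{3 Y^{2} Y^{2}}{6} = - \frac{3 Y^{4}}{6} = - \frac{Y^{4}}{2}$)
$- 151 \left(q{\left(F{\left(0,-1 \right)} \right)} + v{\left(9 \right)}\right) = - 151 \left(\sqrt{2} \sqrt{10} - \frac{9^{4}}{2}\right) = - 151 \left(2 \sqrt{5} - \frac{6561}{2}\right) = - 151 \left(- \frac{6561}{2} + 2 \sqrt{5}\right) = \frac{990711}{2} - 302 \sqrt{5}$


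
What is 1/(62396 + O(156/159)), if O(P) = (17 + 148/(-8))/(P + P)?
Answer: 208/12978209 ≈ 1.6027e-5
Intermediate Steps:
O(P) = -3/(4*P) (O(P) = (17 + 148*(-⅛))/((2*P)) = (17 - 37/2)*(1/(2*P)) = -3/(4*P))
1/(62396 + O(156/159)) = 1/(62396 - 3/(4*(156/159))) = 1/(62396 - 3/(4*(156*(1/159)))) = 1/(62396 - 3/(4*52/53)) = 1/(62396 - ¾*53/52) = 1/(62396 - 159/208) = 1/(12978209/208) = 208/12978209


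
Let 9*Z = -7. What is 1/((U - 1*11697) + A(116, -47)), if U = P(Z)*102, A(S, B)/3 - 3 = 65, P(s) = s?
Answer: -3/34717 ≈ -8.6413e-5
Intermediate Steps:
Z = -7/9 (Z = (⅑)*(-7) = -7/9 ≈ -0.77778)
A(S, B) = 204 (A(S, B) = 9 + 3*65 = 9 + 195 = 204)
U = -238/3 (U = -7/9*102 = -238/3 ≈ -79.333)
1/((U - 1*11697) + A(116, -47)) = 1/((-238/3 - 1*11697) + 204) = 1/((-238/3 - 11697) + 204) = 1/(-35329/3 + 204) = 1/(-34717/3) = -3/34717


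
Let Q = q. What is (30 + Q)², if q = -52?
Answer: 484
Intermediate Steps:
Q = -52
(30 + Q)² = (30 - 52)² = (-22)² = 484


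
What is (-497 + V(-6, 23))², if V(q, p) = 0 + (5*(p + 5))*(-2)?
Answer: 603729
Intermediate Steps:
V(q, p) = -50 - 10*p (V(q, p) = 0 + (5*(5 + p))*(-2) = 0 + (25 + 5*p)*(-2) = 0 + (-50 - 10*p) = -50 - 10*p)
(-497 + V(-6, 23))² = (-497 + (-50 - 10*23))² = (-497 + (-50 - 230))² = (-497 - 280)² = (-777)² = 603729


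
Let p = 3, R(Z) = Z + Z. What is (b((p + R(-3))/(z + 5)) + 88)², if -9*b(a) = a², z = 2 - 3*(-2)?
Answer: 221146641/28561 ≈ 7743.0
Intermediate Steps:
R(Z) = 2*Z
z = 8 (z = 2 + 6 = 8)
b(a) = -a²/9
(b((p + R(-3))/(z + 5)) + 88)² = (-(3 + 2*(-3))²/(8 + 5)²/9 + 88)² = (-(3 - 6)²/169/9 + 88)² = (-(-3*1/13)²/9 + 88)² = (-(-3/13)²/9 + 88)² = (-⅑*9/169 + 88)² = (-1/169 + 88)² = (14871/169)² = 221146641/28561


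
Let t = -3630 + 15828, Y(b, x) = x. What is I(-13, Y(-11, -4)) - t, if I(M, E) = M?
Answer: -12211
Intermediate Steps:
t = 12198
I(-13, Y(-11, -4)) - t = -13 - 1*12198 = -13 - 12198 = -12211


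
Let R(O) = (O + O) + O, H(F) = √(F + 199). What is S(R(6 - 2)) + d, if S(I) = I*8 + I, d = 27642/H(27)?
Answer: 108 + 13821*√226/113 ≈ 1946.7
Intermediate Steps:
H(F) = √(199 + F)
R(O) = 3*O (R(O) = 2*O + O = 3*O)
d = 13821*√226/113 (d = 27642/(√(199 + 27)) = 27642/(√226) = 27642*(√226/226) = 13821*√226/113 ≈ 1838.7)
S(I) = 9*I (S(I) = 8*I + I = 9*I)
S(R(6 - 2)) + d = 9*(3*(6 - 2)) + 13821*√226/113 = 9*(3*4) + 13821*√226/113 = 9*12 + 13821*√226/113 = 108 + 13821*√226/113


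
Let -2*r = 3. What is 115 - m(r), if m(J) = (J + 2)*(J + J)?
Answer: 233/2 ≈ 116.50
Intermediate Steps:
r = -3/2 (r = -½*3 = -3/2 ≈ -1.5000)
m(J) = 2*J*(2 + J) (m(J) = (2 + J)*(2*J) = 2*J*(2 + J))
115 - m(r) = 115 - 2*(-3)*(2 - 3/2)/2 = 115 - 2*(-3)/(2*2) = 115 - 1*(-3/2) = 115 + 3/2 = 233/2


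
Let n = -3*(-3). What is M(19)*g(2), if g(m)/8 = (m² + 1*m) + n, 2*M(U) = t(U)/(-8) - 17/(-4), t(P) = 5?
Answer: 435/2 ≈ 217.50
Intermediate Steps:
n = 9
M(U) = 29/16 (M(U) = (5/(-8) - 17/(-4))/2 = (5*(-⅛) - 17*(-¼))/2 = (-5/8 + 17/4)/2 = (½)*(29/8) = 29/16)
g(m) = 72 + 8*m + 8*m² (g(m) = 8*((m² + 1*m) + 9) = 8*((m² + m) + 9) = 8*((m + m²) + 9) = 8*(9 + m + m²) = 72 + 8*m + 8*m²)
M(19)*g(2) = 29*(72 + 8*2 + 8*2²)/16 = 29*(72 + 16 + 8*4)/16 = 29*(72 + 16 + 32)/16 = (29/16)*120 = 435/2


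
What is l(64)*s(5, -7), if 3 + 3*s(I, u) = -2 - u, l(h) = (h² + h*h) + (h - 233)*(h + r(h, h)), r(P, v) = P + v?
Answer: -48512/3 ≈ -16171.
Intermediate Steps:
l(h) = 2*h² + 3*h*(-233 + h) (l(h) = (h² + h*h) + (h - 233)*(h + (h + h)) = (h² + h²) + (-233 + h)*(h + 2*h) = 2*h² + (-233 + h)*(3*h) = 2*h² + 3*h*(-233 + h))
s(I, u) = -5/3 - u/3 (s(I, u) = -1 + (-2 - u)/3 = -1 + (-⅔ - u/3) = -5/3 - u/3)
l(64)*s(5, -7) = (64*(-699 + 5*64))*(-5/3 - ⅓*(-7)) = (64*(-699 + 320))*(-5/3 + 7/3) = (64*(-379))*(⅔) = -24256*⅔ = -48512/3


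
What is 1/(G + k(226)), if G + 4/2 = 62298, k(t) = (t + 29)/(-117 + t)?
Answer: 109/6790519 ≈ 1.6052e-5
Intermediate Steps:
k(t) = (29 + t)/(-117 + t)
G = 62296 (G = -2 + 62298 = 62296)
1/(G + k(226)) = 1/(62296 + (29 + 226)/(-117 + 226)) = 1/(62296 + 255/109) = 1/(6790519/109) = 109/6790519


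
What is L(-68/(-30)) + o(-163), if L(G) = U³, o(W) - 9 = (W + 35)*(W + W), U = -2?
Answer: 41729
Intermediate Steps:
o(W) = 9 + 2*W*(35 + W) (o(W) = 9 + (W + 35)*(W + W) = 9 + (35 + W)*(2*W) = 9 + 2*W*(35 + W))
L(G) = -8 (L(G) = (-2)³ = -8)
L(-68/(-30)) + o(-163) = -8 + (9 + 2*(-163)² + 70*(-163)) = -8 + (9 + 2*26569 - 11410) = -8 + (9 + 53138 - 11410) = -8 + 41737 = 41729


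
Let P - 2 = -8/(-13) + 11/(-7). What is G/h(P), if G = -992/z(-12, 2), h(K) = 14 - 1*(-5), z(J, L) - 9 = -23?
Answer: 496/133 ≈ 3.7293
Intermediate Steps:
P = 95/91 (P = 2 + (-8/(-13) + 11/(-7)) = 2 + (-8*(-1/13) + 11*(-1/7)) = 2 + (8/13 - 11/7) = 2 - 87/91 = 95/91 ≈ 1.0440)
z(J, L) = -14 (z(J, L) = 9 - 23 = -14)
h(K) = 19 (h(K) = 14 + 5 = 19)
G = 496/7 (G = -992/(-14) = -992*(-1/14) = 496/7 ≈ 70.857)
G/h(P) = (496/7)/19 = (496/7)*(1/19) = 496/133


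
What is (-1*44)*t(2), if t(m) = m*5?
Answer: -440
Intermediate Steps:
t(m) = 5*m
(-1*44)*t(2) = (-1*44)*(5*2) = -44*10 = -440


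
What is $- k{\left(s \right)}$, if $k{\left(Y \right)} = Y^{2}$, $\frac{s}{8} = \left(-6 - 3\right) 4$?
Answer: $-82944$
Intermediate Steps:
$s = -288$ ($s = 8 \left(-6 - 3\right) 4 = 8 \left(\left(-9\right) 4\right) = 8 \left(-36\right) = -288$)
$- k{\left(s \right)} = - \left(-288\right)^{2} = \left(-1\right) 82944 = -82944$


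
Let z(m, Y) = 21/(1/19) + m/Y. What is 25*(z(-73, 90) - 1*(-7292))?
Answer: 3460585/18 ≈ 1.9225e+5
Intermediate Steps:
z(m, Y) = 399 + m/Y (z(m, Y) = 21/(1/19) + m/Y = 21*19 + m/Y = 399 + m/Y)
25*(z(-73, 90) - 1*(-7292)) = 25*((399 - 73/90) - 1*(-7292)) = 25*((399 - 73*1/90) + 7292) = 25*((399 - 73/90) + 7292) = 25*(35837/90 + 7292) = 25*(692117/90) = 3460585/18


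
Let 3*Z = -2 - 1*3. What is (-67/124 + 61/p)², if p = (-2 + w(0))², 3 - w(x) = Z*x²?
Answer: 56205009/15376 ≈ 3655.4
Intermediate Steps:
Z = -5/3 (Z = (-2 - 1*3)/3 = (-2 - 3)/3 = (⅓)*(-5) = -5/3 ≈ -1.6667)
w(x) = 3 + 5*x²/3 (w(x) = 3 - (-5)*x²/3 = 3 + 5*x²/3)
p = 1 (p = (-2 + (3 + (5/3)*0²))² = (-2 + (3 + (5/3)*0))² = (-2 + (3 + 0))² = (-2 + 3)² = 1² = 1)
(-67/124 + 61/p)² = (-67/124 + 61/1)² = (-67*1/124 + 61*1)² = (-67/124 + 61)² = (7497/124)² = 56205009/15376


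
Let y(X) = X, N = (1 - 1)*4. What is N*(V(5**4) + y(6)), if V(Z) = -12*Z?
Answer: 0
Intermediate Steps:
N = 0 (N = 0*4 = 0)
N*(V(5**4) + y(6)) = 0*(-12*5**4 + 6) = 0*(-12*625 + 6) = 0*(-7500 + 6) = 0*(-7494) = 0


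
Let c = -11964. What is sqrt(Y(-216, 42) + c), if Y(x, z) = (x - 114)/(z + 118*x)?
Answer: I*sqrt(215185239829)/4241 ≈ 109.38*I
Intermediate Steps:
Y(x, z) = (-114 + x)/(z + 118*x)
sqrt(Y(-216, 42) + c) = sqrt((-114 - 216)/(42 + 118*(-216)) - 11964) = sqrt(-330/(42 - 25488) - 11964) = sqrt(-330/(-25446) - 11964) = sqrt(-1/25446*(-330) - 11964) = sqrt(55/4241 - 11964) = sqrt(-50739269/4241) = I*sqrt(215185239829)/4241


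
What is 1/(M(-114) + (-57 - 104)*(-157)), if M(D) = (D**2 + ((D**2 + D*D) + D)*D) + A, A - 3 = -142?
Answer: -1/2911958 ≈ -3.4341e-7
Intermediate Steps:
A = -139 (A = 3 - 142 = -139)
M(D) = -139 + D**2 + D*(D + 2*D**2) (M(D) = (D**2 + ((D**2 + D*D) + D)*D) - 139 = (D**2 + ((D**2 + D**2) + D)*D) - 139 = (D**2 + (2*D**2 + D)*D) - 139 = (D**2 + (D + 2*D**2)*D) - 139 = (D**2 + D*(D + 2*D**2)) - 139 = -139 + D**2 + D*(D + 2*D**2))
1/(M(-114) + (-57 - 104)*(-157)) = 1/((-139 + 2*(-114)**2 + 2*(-114)**3) + (-57 - 104)*(-157)) = 1/((-139 + 2*12996 + 2*(-1481544)) - 161*(-157)) = 1/((-139 + 25992 - 2963088) + 25277) = 1/(-2937235 + 25277) = 1/(-2911958) = -1/2911958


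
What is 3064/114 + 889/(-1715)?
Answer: 368101/13965 ≈ 26.359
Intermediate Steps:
3064/114 + 889/(-1715) = 3064*(1/114) + 889*(-1/1715) = 1532/57 - 127/245 = 368101/13965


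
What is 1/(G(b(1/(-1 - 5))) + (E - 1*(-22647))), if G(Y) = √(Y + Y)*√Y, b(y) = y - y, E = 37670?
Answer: 1/60317 ≈ 1.6579e-5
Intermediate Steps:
b(y) = 0
G(Y) = Y*√2 (G(Y) = √(2*Y)*√Y = (√2*√Y)*√Y = Y*√2)
1/(G(b(1/(-1 - 5))) + (E - 1*(-22647))) = 1/(0*√2 + (37670 - 1*(-22647))) = 1/(0 + (37670 + 22647)) = 1/(0 + 60317) = 1/60317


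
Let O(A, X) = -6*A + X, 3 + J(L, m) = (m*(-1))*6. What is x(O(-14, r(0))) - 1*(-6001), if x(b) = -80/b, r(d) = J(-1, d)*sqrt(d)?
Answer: 126001/21 ≈ 6000.0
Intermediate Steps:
J(L, m) = -3 - 6*m (J(L, m) = -3 + (m*(-1))*6 = -3 - m*6 = -3 - 6*m)
r(d) = sqrt(d)*(-3 - 6*d) (r(d) = (-3 - 6*d)*sqrt(d) = sqrt(d)*(-3 - 6*d))
O(A, X) = X - 6*A
x(O(-14, r(0))) - 1*(-6001) = -80/(sqrt(0)*(-3 - 6*0) - 6*(-14)) - 1*(-6001) = -80/(0*(-3 + 0) + 84) + 6001 = -80/(0*(-3) + 84) + 6001 = -80/(0 + 84) + 6001 = -80/84 + 6001 = -80*1/84 + 6001 = -20/21 + 6001 = 126001/21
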